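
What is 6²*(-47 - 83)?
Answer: -4680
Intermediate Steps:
6²*(-47 - 83) = 36*(-130) = -4680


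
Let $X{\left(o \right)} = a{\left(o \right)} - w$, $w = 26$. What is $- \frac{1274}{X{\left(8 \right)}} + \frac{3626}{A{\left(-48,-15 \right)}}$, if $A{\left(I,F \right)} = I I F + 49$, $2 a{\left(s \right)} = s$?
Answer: $\frac{21943621}{379621} \approx 57.804$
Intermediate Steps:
$a{\left(s \right)} = \frac{s}{2}$
$A{\left(I,F \right)} = 49 + F I^{2}$ ($A{\left(I,F \right)} = I^{2} F + 49 = F I^{2} + 49 = 49 + F I^{2}$)
$X{\left(o \right)} = -26 + \frac{o}{2}$ ($X{\left(o \right)} = \frac{o}{2} - 26 = -26 + \frac{o}{2}$)
$- \frac{1274}{X{\left(8 \right)}} + \frac{3626}{A{\left(-48,-15 \right)}} = - \frac{1274}{-26 + \frac{1}{2} \cdot 8} + \frac{3626}{49 - 15 \left(-48\right)^{2}} = - \frac{1274}{-26 + 4} + \frac{3626}{49 - 34560} = - \frac{1274}{-22} + \frac{3626}{49 - 34560} = \left(-1274\right) \left(- \frac{1}{22}\right) + \frac{3626}{-34511} = \frac{637}{11} + 3626 \left(- \frac{1}{34511}\right) = \frac{637}{11} - \frac{3626}{34511} = \frac{21943621}{379621}$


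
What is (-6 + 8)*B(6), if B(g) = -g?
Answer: -12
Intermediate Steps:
(-6 + 8)*B(6) = (-6 + 8)*(-1*6) = 2*(-6) = -12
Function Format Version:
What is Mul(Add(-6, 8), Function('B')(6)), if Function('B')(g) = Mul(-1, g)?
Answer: -12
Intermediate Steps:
Mul(Add(-6, 8), Function('B')(6)) = Mul(Add(-6, 8), Mul(-1, 6)) = Mul(2, -6) = -12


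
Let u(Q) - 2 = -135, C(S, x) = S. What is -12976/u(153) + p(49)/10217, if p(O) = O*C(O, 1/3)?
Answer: 132895125/1358861 ≈ 97.799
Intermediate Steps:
p(O) = O**2 (p(O) = O*O = O**2)
u(Q) = -133 (u(Q) = 2 - 135 = -133)
-12976/u(153) + p(49)/10217 = -12976/(-133) + 49**2/10217 = -12976*(-1/133) + 2401*(1/10217) = 12976/133 + 2401/10217 = 132895125/1358861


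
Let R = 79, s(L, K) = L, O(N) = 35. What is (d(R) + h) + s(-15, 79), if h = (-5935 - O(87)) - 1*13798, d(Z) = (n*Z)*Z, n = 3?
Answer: -1060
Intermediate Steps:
d(Z) = 3*Z**2 (d(Z) = (3*Z)*Z = 3*Z**2)
h = -19768 (h = (-5935 - 1*35) - 1*13798 = (-5935 - 35) - 13798 = -5970 - 13798 = -19768)
(d(R) + h) + s(-15, 79) = (3*79**2 - 19768) - 15 = (3*6241 - 19768) - 15 = (18723 - 19768) - 15 = -1045 - 15 = -1060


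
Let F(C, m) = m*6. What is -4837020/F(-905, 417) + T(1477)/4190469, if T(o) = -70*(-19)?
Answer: -59267190160/30656589 ≈ -1933.3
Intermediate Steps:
T(o) = 1330
F(C, m) = 6*m
-4837020/F(-905, 417) + T(1477)/4190469 = -4837020/(6*417) + 1330/4190469 = -4837020/2502 + 1330*(1/4190469) = -4837020*1/2502 + 70/220551 = -806170/417 + 70/220551 = -59267190160/30656589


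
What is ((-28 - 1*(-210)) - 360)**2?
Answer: 31684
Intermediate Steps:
((-28 - 1*(-210)) - 360)**2 = ((-28 + 210) - 360)**2 = (182 - 360)**2 = (-178)**2 = 31684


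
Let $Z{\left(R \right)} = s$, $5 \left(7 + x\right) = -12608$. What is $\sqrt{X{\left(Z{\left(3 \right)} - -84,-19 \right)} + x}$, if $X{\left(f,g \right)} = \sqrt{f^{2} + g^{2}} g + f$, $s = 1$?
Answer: $\frac{\sqrt{-61090 - 475 \sqrt{7586}}}{5} \approx 64.019 i$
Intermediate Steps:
$x = - \frac{12643}{5}$ ($x = -7 + \frac{1}{5} \left(-12608\right) = -7 - \frac{12608}{5} = - \frac{12643}{5} \approx -2528.6$)
$Z{\left(R \right)} = 1$
$X{\left(f,g \right)} = f + g \sqrt{f^{2} + g^{2}}$ ($X{\left(f,g \right)} = g \sqrt{f^{2} + g^{2}} + f = f + g \sqrt{f^{2} + g^{2}}$)
$\sqrt{X{\left(Z{\left(3 \right)} - -84,-19 \right)} + x} = \sqrt{\left(\left(1 - -84\right) - 19 \sqrt{\left(1 - -84\right)^{2} + \left(-19\right)^{2}}\right) - \frac{12643}{5}} = \sqrt{\left(\left(1 + 84\right) - 19 \sqrt{\left(1 + 84\right)^{2} + 361}\right) - \frac{12643}{5}} = \sqrt{\left(85 - 19 \sqrt{85^{2} + 361}\right) - \frac{12643}{5}} = \sqrt{\left(85 - 19 \sqrt{7225 + 361}\right) - \frac{12643}{5}} = \sqrt{\left(85 - 19 \sqrt{7586}\right) - \frac{12643}{5}} = \sqrt{- \frac{12218}{5} - 19 \sqrt{7586}}$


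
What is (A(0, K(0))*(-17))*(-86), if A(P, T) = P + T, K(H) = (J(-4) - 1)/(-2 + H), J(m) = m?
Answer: 3655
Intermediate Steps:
K(H) = -5/(-2 + H) (K(H) = (-4 - 1)/(-2 + H) = -5/(-2 + H))
(A(0, K(0))*(-17))*(-86) = ((0 - 5/(-2 + 0))*(-17))*(-86) = ((0 - 5/(-2))*(-17))*(-86) = ((0 - 5*(-½))*(-17))*(-86) = ((0 + 5/2)*(-17))*(-86) = ((5/2)*(-17))*(-86) = -85/2*(-86) = 3655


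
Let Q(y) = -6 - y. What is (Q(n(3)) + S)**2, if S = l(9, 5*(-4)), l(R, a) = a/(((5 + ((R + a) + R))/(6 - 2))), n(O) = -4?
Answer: 7396/9 ≈ 821.78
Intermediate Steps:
l(R, a) = a/(5/4 + R/2 + a/4) (l(R, a) = a/(((5 + (a + 2*R))/4)) = a/(((5 + a + 2*R)*(1/4))) = a/(5/4 + R/2 + a/4))
S = -80/3 (S = 4*(5*(-4))/(5 + 5*(-4) + 2*9) = 4*(-20)/(5 - 20 + 18) = 4*(-20)/3 = 4*(-20)*(1/3) = -80/3 ≈ -26.667)
(Q(n(3)) + S)**2 = ((-6 - 1*(-4)) - 80/3)**2 = ((-6 + 4) - 80/3)**2 = (-2 - 80/3)**2 = (-86/3)**2 = 7396/9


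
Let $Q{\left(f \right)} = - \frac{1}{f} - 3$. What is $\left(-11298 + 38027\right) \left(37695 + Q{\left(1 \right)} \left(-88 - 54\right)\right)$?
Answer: $1022731727$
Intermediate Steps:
$Q{\left(f \right)} = -3 - \frac{1}{f}$ ($Q{\left(f \right)} = - \frac{1}{f} - 3 = -3 - \frac{1}{f}$)
$\left(-11298 + 38027\right) \left(37695 + Q{\left(1 \right)} \left(-88 - 54\right)\right) = \left(-11298 + 38027\right) \left(37695 + \left(-3 - 1^{-1}\right) \left(-88 - 54\right)\right) = 26729 \left(37695 + \left(-3 - 1\right) \left(-142\right)\right) = 26729 \left(37695 - -568\right) = 26729 \left(37695 + 568\right) = 26729 \cdot 38263 = 1022731727$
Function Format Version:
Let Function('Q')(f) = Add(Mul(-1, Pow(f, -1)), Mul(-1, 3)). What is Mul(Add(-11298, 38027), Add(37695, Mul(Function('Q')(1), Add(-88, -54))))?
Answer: 1022731727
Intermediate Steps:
Function('Q')(f) = Add(-3, Mul(-1, Pow(f, -1))) (Function('Q')(f) = Add(Mul(-1, Pow(f, -1)), -3) = Add(-3, Mul(-1, Pow(f, -1))))
Mul(Add(-11298, 38027), Add(37695, Mul(Function('Q')(1), Add(-88, -54)))) = Mul(Add(-11298, 38027), Add(37695, Mul(Add(-3, Mul(-1, Pow(1, -1))), Add(-88, -54)))) = Mul(26729, Add(37695, Mul(Add(-3, Mul(-1, 1)), -142))) = Mul(26729, Add(37695, Mul(Add(-3, -1), -142))) = Mul(26729, Add(37695, Mul(-4, -142))) = Mul(26729, Add(37695, 568)) = Mul(26729, 38263) = 1022731727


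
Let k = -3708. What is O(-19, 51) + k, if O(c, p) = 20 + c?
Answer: -3707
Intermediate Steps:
O(-19, 51) + k = (20 - 19) - 3708 = 1 - 3708 = -3707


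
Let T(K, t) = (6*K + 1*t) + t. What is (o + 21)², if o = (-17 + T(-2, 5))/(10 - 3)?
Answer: 16384/49 ≈ 334.37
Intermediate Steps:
T(K, t) = 2*t + 6*K (T(K, t) = (6*K + t) + t = (t + 6*K) + t = 2*t + 6*K)
o = -19/7 (o = (-17 + (2*5 + 6*(-2)))/(10 - 3) = (-17 + (10 - 12))/7 = (-17 - 2)*(⅐) = -19*⅐ = -19/7 ≈ -2.7143)
(o + 21)² = (-19/7 + 21)² = (128/7)² = 16384/49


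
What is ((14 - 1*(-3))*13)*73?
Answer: 16133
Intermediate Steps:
((14 - 1*(-3))*13)*73 = ((14 + 3)*13)*73 = (17*13)*73 = 221*73 = 16133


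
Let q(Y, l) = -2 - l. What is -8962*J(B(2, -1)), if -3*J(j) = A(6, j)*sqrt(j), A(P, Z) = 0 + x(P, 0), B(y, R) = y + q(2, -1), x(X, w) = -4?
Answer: -35848/3 ≈ -11949.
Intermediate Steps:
B(y, R) = -1 + y (B(y, R) = y + (-2 - 1*(-1)) = y + (-2 + 1) = y - 1 = -1 + y)
A(P, Z) = -4 (A(P, Z) = 0 - 4 = -4)
J(j) = 4*sqrt(j)/3 (J(j) = -(-4)*sqrt(j)/3 = 4*sqrt(j)/3)
-8962*J(B(2, -1)) = -35848*sqrt(-1 + 2)/3 = -35848*sqrt(1)/3 = -35848/3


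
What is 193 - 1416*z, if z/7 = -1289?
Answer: 12776761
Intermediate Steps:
z = -9023 (z = 7*(-1289) = -9023)
193 - 1416*z = 193 - 1416*(-9023) = 193 + 12776568 = 12776761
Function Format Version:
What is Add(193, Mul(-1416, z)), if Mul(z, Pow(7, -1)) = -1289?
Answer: 12776761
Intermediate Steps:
z = -9023 (z = Mul(7, -1289) = -9023)
Add(193, Mul(-1416, z)) = Add(193, Mul(-1416, -9023)) = Add(193, 12776568) = 12776761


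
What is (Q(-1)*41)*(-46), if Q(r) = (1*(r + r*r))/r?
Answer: 0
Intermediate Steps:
Q(r) = (r + r²)/r (Q(r) = (1*(r + r²))/r = (r + r²)/r)
(Q(-1)*41)*(-46) = ((1 - 1)*41)*(-46) = (0*41)*(-46) = 0*(-46) = 0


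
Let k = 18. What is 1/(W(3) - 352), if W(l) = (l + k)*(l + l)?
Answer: -1/226 ≈ -0.0044248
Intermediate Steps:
W(l) = 2*l*(18 + l) (W(l) = (l + 18)*(l + l) = (18 + l)*(2*l) = 2*l*(18 + l))
1/(W(3) - 352) = 1/(2*3*(18 + 3) - 352) = 1/(2*3*21 - 352) = 1/(126 - 352) = 1/(-226) = -1/226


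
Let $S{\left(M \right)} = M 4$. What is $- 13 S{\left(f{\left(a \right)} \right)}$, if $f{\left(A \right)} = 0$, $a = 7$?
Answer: $0$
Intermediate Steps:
$S{\left(M \right)} = 4 M$
$- 13 S{\left(f{\left(a \right)} \right)} = - 13 \cdot 4 \cdot 0 = \left(-13\right) 0 = 0$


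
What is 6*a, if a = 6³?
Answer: 1296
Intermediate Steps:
a = 216
6*a = 6*216 = 1296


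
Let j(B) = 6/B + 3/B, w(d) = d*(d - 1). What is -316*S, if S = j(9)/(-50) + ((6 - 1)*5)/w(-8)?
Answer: -46531/450 ≈ -103.40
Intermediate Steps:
w(d) = d*(-1 + d)
j(B) = 9/B
S = 589/1800 (S = (9/9)/(-50) + ((6 - 1)*5)/((-8*(-1 - 8))) = (9*(⅑))*(-1/50) + (5*5)/((-8*(-9))) = 1*(-1/50) + 25/72 = -1/50 + 25*(1/72) = -1/50 + 25/72 = 589/1800 ≈ 0.32722)
-316*S = -316*589/1800 = -46531/450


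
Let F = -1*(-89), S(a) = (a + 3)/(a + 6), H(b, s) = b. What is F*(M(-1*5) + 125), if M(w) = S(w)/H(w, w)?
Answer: 55803/5 ≈ 11161.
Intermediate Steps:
S(a) = (3 + a)/(6 + a)
M(w) = (3 + w)/(w*(6 + w)) (M(w) = ((3 + w)/(6 + w))/w = (3 + w)/(w*(6 + w)))
F = 89
F*(M(-1*5) + 125) = 89*((3 - 1*5)/(((-1*5))*(6 - 1*5)) + 125) = 89*((3 - 5)/((-5)*(6 - 5)) + 125) = 89*(-1/5*(-2)/1 + 125) = 89*(-1/5*1*(-2) + 125) = 89*(2/5 + 125) = 89*(627/5) = 55803/5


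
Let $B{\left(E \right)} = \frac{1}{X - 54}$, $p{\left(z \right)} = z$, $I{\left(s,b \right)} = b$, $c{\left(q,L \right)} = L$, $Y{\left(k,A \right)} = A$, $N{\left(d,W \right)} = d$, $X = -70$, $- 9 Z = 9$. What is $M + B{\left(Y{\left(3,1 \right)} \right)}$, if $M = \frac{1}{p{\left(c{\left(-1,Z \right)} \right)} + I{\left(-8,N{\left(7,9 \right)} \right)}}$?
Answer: $\frac{59}{372} \approx 0.1586$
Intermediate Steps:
$Z = -1$ ($Z = \left(- \frac{1}{9}\right) 9 = -1$)
$B{\left(E \right)} = - \frac{1}{124}$ ($B{\left(E \right)} = \frac{1}{-70 - 54} = \frac{1}{-124} = - \frac{1}{124}$)
$M = \frac{1}{6}$ ($M = \frac{1}{-1 + 7} = \frac{1}{6} \approx 0.16667$)
$M + B{\left(Y{\left(3,1 \right)} \right)} = \frac{1}{6} - \frac{1}{124} = \frac{59}{372}$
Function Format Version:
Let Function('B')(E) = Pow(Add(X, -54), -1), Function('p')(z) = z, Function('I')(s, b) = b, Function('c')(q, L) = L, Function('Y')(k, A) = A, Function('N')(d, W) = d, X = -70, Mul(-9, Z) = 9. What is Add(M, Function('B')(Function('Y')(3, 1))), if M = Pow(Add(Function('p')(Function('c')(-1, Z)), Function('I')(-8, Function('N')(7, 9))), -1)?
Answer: Rational(59, 372) ≈ 0.15860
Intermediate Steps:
Z = -1 (Z = Mul(Rational(-1, 9), 9) = -1)
Function('B')(E) = Rational(-1, 124) (Function('B')(E) = Pow(Add(-70, -54), -1) = Pow(-124, -1) = Rational(-1, 124))
M = Rational(1, 6) (M = Pow(Add(-1, 7), -1) = Pow(6, -1) = Rational(1, 6) ≈ 0.16667)
Add(M, Function('B')(Function('Y')(3, 1))) = Add(Rational(1, 6), Rational(-1, 124)) = Rational(59, 372)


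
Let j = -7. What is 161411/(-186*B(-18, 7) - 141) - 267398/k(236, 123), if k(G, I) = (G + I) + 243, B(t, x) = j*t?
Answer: -3200806034/7096677 ≈ -451.03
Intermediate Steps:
B(t, x) = -7*t
k(G, I) = 243 + G + I
161411/(-186*B(-18, 7) - 141) - 267398/k(236, 123) = 161411/(-(-1302)*(-18) - 141) - 267398/(243 + 236 + 123) = 161411/(-186*126 - 141) - 267398/602 = 161411/(-23436 - 141) - 267398*1/602 = 161411/(-23577) - 133699/301 = 161411*(-1/23577) - 133699/301 = -161411/23577 - 133699/301 = -3200806034/7096677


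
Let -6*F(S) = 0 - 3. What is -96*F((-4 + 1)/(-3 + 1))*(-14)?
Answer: 672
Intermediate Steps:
F(S) = ½ (F(S) = -(0 - 3)/6 = -⅙*(-3) = ½)
-96*F((-4 + 1)/(-3 + 1))*(-14) = -96*½*(-14) = -48*(-14) = 672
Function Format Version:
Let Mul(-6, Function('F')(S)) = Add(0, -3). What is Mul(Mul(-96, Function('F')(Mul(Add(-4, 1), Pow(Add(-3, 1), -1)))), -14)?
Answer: 672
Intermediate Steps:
Function('F')(S) = Rational(1, 2) (Function('F')(S) = Mul(Rational(-1, 6), Add(0, -3)) = Mul(Rational(-1, 6), -3) = Rational(1, 2))
Mul(Mul(-96, Function('F')(Mul(Add(-4, 1), Pow(Add(-3, 1), -1)))), -14) = Mul(Mul(-96, Rational(1, 2)), -14) = Mul(-48, -14) = 672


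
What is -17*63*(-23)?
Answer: 24633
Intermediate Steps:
-17*63*(-23) = -1071*(-23) = 24633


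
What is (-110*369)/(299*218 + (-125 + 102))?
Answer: -40590/65159 ≈ -0.62294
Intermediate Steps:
(-110*369)/(299*218 + (-125 + 102)) = -40590/(65182 - 23) = -40590/65159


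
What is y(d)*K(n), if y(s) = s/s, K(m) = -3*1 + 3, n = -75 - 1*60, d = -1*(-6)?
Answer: 0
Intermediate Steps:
d = 6
n = -135 (n = -75 - 60 = -135)
K(m) = 0 (K(m) = -3 + 3 = 0)
y(s) = 1
y(d)*K(n) = 1*0 = 0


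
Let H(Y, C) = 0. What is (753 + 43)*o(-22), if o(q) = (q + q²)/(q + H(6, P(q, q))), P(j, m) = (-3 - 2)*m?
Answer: -16716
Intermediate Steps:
P(j, m) = -5*m
o(q) = (q + q²)/q (o(q) = (q + q²)/(q + 0) = (q + q²)/q)
(753 + 43)*o(-22) = (753 + 43)*(1 - 22) = 796*(-21) = -16716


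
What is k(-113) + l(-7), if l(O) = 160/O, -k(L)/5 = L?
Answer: 3795/7 ≈ 542.14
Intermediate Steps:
k(L) = -5*L
k(-113) + l(-7) = -5*(-113) + 160/(-7) = 565 + 160*(-⅐) = 565 - 160/7 = 3795/7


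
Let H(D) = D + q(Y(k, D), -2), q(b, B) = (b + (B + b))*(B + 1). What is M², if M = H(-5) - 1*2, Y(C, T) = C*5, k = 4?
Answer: 2025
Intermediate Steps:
Y(C, T) = 5*C
q(b, B) = (1 + B)*(B + 2*b) (q(b, B) = (B + 2*b)*(1 + B) = (1 + B)*(B + 2*b))
H(D) = -38 + D (H(D) = D + (-2 + (-2)² + 2*(5*4) + 2*(-2)*(5*4)) = D + (-2 + 4 + 2*20 + 2*(-2)*20) = D + (-2 + 4 + 40 - 80) = D - 38 = -38 + D)
M = -45 (M = (-38 - 5) - 1*2 = -43 - 2 = -45)
M² = (-45)² = 2025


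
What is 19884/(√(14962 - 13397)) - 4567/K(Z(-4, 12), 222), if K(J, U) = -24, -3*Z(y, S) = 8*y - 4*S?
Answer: 4567/24 + 19884*√1565/1565 ≈ 692.92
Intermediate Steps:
Z(y, S) = -8*y/3 + 4*S/3 (Z(y, S) = -(8*y - 4*S)/3 = -(-4*S + 8*y)/3 = -8*y/3 + 4*S/3)
19884/(√(14962 - 13397)) - 4567/K(Z(-4, 12), 222) = 19884/(√(14962 - 13397)) - 4567/(-24) = 19884/(√1565) - 4567*(-1/24) = 19884*(√1565/1565) + 4567/24 = 19884*√1565/1565 + 4567/24 = 4567/24 + 19884*√1565/1565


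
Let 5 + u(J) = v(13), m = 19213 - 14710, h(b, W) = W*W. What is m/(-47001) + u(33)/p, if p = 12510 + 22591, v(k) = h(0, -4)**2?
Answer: -48754184/549927367 ≈ -0.088656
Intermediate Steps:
h(b, W) = W**2
v(k) = 256 (v(k) = ((-4)**2)**2 = 16**2 = 256)
m = 4503
p = 35101
u(J) = 251 (u(J) = -5 + 256 = 251)
m/(-47001) + u(33)/p = 4503/(-47001) + 251/35101 = 4503*(-1/47001) + 251*(1/35101) = -1501/15667 + 251/35101 = -48754184/549927367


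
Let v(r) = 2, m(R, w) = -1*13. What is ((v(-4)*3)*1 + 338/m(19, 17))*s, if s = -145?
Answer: 2900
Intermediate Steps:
m(R, w) = -13
((v(-4)*3)*1 + 338/m(19, 17))*s = ((2*3)*1 + 338/(-13))*(-145) = (6*1 + 338*(-1/13))*(-145) = (6 - 26)*(-145) = -20*(-145) = 2900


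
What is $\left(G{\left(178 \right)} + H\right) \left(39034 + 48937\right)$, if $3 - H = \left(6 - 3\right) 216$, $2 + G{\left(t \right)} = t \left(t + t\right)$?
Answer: $5517629091$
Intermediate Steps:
$G{\left(t \right)} = -2 + 2 t^{2}$ ($G{\left(t \right)} = -2 + t \left(t + t\right) = -2 + t 2 t = -2 + 2 t^{2}$)
$H = -645$ ($H = 3 - \left(6 - 3\right) 216 = 3 - 3 \cdot 216 = 3 - 648 = -645$)
$\left(G{\left(178 \right)} + H\right) \left(39034 + 48937\right) = \left(\left(-2 + 2 \cdot 178^{2}\right) - 645\right) \left(39034 + 48937\right) = \left(\left(-2 + 2 \cdot 31684\right) - 645\right) 87971 = \left(\left(-2 + 63368\right) - 645\right) 87971 = \left(63366 - 645\right) 87971 = 62721 \cdot 87971 = 5517629091$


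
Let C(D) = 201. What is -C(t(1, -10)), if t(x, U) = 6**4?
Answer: -201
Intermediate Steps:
t(x, U) = 1296
-C(t(1, -10)) = -1*201 = -201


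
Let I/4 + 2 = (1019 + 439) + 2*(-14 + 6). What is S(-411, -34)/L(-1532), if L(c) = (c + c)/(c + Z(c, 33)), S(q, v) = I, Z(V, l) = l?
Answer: 1079280/383 ≈ 2818.0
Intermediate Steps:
I = 5760 (I = -8 + 4*((1019 + 439) + 2*(-14 + 6)) = -8 + 4*(1458 + 2*(-8)) = -8 + 4*(1458 - 16) = -8 + 4*1442 = -8 + 5768 = 5760)
S(q, v) = 5760
L(c) = 2*c/(33 + c) (L(c) = (c + c)/(c + 33) = (2*c)/(33 + c) = 2*c/(33 + c))
S(-411, -34)/L(-1532) = 5760/((2*(-1532)/(33 - 1532))) = 5760/((2*(-1532)/(-1499))) = 5760/((2*(-1532)*(-1/1499))) = 5760/(3064/1499) = 5760*(1499/3064) = 1079280/383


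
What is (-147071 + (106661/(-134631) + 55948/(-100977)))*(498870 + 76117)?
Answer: -54744095850192214414/647363547 ≈ -8.4565e+10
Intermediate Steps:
(-147071 + (106661/(-134631) + 55948/(-100977)))*(498870 + 76117) = (-147071 + (106661*(-1/134631) + 55948*(-1/100977)))*574987 = (-147071 + (-106661/134631 - 55948/100977))*574987 = (-147071 - 6100880995/4531544829)*574987 = -666464930426854/4531544829*574987 = -54744095850192214414/647363547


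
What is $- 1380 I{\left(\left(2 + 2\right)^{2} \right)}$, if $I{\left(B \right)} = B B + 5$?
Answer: $-360180$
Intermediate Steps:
$I{\left(B \right)} = 5 + B^{2}$ ($I{\left(B \right)} = B^{2} + 5 = 5 + B^{2}$)
$- 1380 I{\left(\left(2 + 2\right)^{2} \right)} = - 1380 \left(5 + \left(\left(2 + 2\right)^{2}\right)^{2}\right) = - 1380 \left(5 + \left(4^{2}\right)^{2}\right) = - 1380 \left(5 + 16^{2}\right) = - 1380 \left(5 + 256\right) = \left(-1380\right) 261 = -360180$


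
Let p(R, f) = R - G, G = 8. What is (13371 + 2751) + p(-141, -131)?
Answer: 15973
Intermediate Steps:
p(R, f) = -8 + R (p(R, f) = R - 1*8 = R - 8 = -8 + R)
(13371 + 2751) + p(-141, -131) = (13371 + 2751) + (-8 - 141) = 16122 - 149 = 15973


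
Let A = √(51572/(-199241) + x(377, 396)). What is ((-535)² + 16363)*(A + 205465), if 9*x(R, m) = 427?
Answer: 62171243420 + 302588*√16858131474919/597723 ≈ 6.2173e+10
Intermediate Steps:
x(R, m) = 427/9 (x(R, m) = (⅑)*427 = 427/9)
A = √16858131474919/597723 (A = √(51572/(-199241) + 427/9) = √(51572*(-1/199241) + 427/9) = √(-51572/199241 + 427/9) = √(84611759/1793169) = √16858131474919/597723 ≈ 6.8692)
((-535)² + 16363)*(A + 205465) = ((-535)² + 16363)*(√16858131474919/597723 + 205465) = (286225 + 16363)*(205465 + √16858131474919/597723) = 302588*(205465 + √16858131474919/597723) = 62171243420 + 302588*√16858131474919/597723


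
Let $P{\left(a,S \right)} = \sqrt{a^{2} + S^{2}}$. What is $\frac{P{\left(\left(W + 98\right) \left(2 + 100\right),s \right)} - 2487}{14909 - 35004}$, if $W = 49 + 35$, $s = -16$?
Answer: $\frac{2487}{20095} - \frac{4 \sqrt{21538897}}{20095} \approx -0.80005$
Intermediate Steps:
$W = 84$
$P{\left(a,S \right)} = \sqrt{S^{2} + a^{2}}$
$\frac{P{\left(\left(W + 98\right) \left(2 + 100\right),s \right)} - 2487}{14909 - 35004} = \frac{\sqrt{\left(-16\right)^{2} + \left(\left(84 + 98\right) \left(2 + 100\right)\right)^{2}} - 2487}{14909 - 35004} = \frac{\sqrt{256 + \left(182 \cdot 102\right)^{2}} - 2487}{-20095} = \left(\sqrt{256 + 18564^{2}} - 2487\right) \left(- \frac{1}{20095}\right) = \left(\sqrt{256 + 344622096} - 2487\right) \left(- \frac{1}{20095}\right) = \left(\sqrt{344622352} - 2487\right) \left(- \frac{1}{20095}\right) = \left(4 \sqrt{21538897} - 2487\right) \left(- \frac{1}{20095}\right) = \left(-2487 + 4 \sqrt{21538897}\right) \left(- \frac{1}{20095}\right) = \frac{2487}{20095} - \frac{4 \sqrt{21538897}}{20095}$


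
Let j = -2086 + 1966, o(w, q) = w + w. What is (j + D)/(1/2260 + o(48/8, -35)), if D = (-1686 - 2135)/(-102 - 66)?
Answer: -9231535/1139082 ≈ -8.1044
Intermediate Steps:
o(w, q) = 2*w
j = -120
D = 3821/168 (D = -3821/(-168) = -3821*(-1/168) = 3821/168 ≈ 22.744)
(j + D)/(1/2260 + o(48/8, -35)) = (-120 + 3821/168)/(1/2260 + 2*(48/8)) = -16339/(168*(1/2260 + 2*(48*(⅛)))) = -16339/(168*(1/2260 + 2*6)) = -16339/(168*(1/2260 + 12)) = -16339/(168*27121/2260) = -16339/168*2260/27121 = -9231535/1139082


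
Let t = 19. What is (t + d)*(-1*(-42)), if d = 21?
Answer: 1680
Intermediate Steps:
(t + d)*(-1*(-42)) = (19 + 21)*(-1*(-42)) = 40*42 = 1680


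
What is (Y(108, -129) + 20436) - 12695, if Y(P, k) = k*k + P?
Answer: 24490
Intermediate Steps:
Y(P, k) = P + k² (Y(P, k) = k² + P = P + k²)
(Y(108, -129) + 20436) - 12695 = ((108 + (-129)²) + 20436) - 12695 = ((108 + 16641) + 20436) - 12695 = (16749 + 20436) - 12695 = 37185 - 12695 = 24490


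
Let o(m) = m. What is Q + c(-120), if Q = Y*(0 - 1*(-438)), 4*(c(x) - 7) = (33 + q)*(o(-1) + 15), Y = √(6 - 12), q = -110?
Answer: -525/2 + 438*I*√6 ≈ -262.5 + 1072.9*I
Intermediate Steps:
Y = I*√6 (Y = √(-6) = I*√6 ≈ 2.4495*I)
c(x) = -525/2 (c(x) = 7 + ((33 - 110)*(-1 + 15))/4 = 7 + (-77*14)/4 = 7 + (¼)*(-1078) = 7 - 539/2 = -525/2)
Q = 438*I*√6 (Q = (I*√6)*(0 - 1*(-438)) = (I*√6)*(0 + 438) = (I*√6)*438 = 438*I*√6 ≈ 1072.9*I)
Q + c(-120) = 438*I*√6 - 525/2 = -525/2 + 438*I*√6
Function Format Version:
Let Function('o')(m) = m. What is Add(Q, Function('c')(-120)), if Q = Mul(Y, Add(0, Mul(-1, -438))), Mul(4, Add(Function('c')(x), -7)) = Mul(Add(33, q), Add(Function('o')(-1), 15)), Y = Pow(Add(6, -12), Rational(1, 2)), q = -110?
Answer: Add(Rational(-525, 2), Mul(438, I, Pow(6, Rational(1, 2)))) ≈ Add(-262.50, Mul(1072.9, I))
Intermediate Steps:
Y = Mul(I, Pow(6, Rational(1, 2))) (Y = Pow(-6, Rational(1, 2)) = Mul(I, Pow(6, Rational(1, 2))) ≈ Mul(2.4495, I))
Function('c')(x) = Rational(-525, 2) (Function('c')(x) = Add(7, Mul(Rational(1, 4), Mul(Add(33, -110), Add(-1, 15)))) = Add(7, Mul(Rational(1, 4), Mul(-77, 14))) = Add(7, Mul(Rational(1, 4), -1078)) = Add(7, Rational(-539, 2)) = Rational(-525, 2))
Q = Mul(438, I, Pow(6, Rational(1, 2))) (Q = Mul(Mul(I, Pow(6, Rational(1, 2))), Add(0, Mul(-1, -438))) = Mul(Mul(I, Pow(6, Rational(1, 2))), Add(0, 438)) = Mul(Mul(I, Pow(6, Rational(1, 2))), 438) = Mul(438, I, Pow(6, Rational(1, 2))) ≈ Mul(1072.9, I))
Add(Q, Function('c')(-120)) = Add(Mul(438, I, Pow(6, Rational(1, 2))), Rational(-525, 2)) = Add(Rational(-525, 2), Mul(438, I, Pow(6, Rational(1, 2))))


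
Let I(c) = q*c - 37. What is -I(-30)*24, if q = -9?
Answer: -5592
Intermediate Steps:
I(c) = -37 - 9*c (I(c) = -9*c - 37 = -37 - 9*c)
-I(-30)*24 = -(-37 - 9*(-30))*24 = -(-37 + 270)*24 = -233*24 = -1*5592 = -5592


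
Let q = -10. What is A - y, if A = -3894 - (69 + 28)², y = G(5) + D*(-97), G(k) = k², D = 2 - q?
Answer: -12164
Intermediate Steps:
D = 12 (D = 2 - 1*(-10) = 2 + 10 = 12)
y = -1139 (y = 5² + 12*(-97) = 25 - 1164 = -1139)
A = -13303 (A = -3894 - 1*97² = -3894 - 1*9409 = -3894 - 9409 = -13303)
A - y = -13303 - 1*(-1139) = -13303 + 1139 = -12164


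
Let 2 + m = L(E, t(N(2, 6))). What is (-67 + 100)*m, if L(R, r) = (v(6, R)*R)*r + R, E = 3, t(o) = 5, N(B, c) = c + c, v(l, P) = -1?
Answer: -462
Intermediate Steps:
N(B, c) = 2*c
L(R, r) = R - R*r (L(R, r) = (-R)*r + R = -R*r + R = R - R*r)
m = -14 (m = -2 + 3*(1 - 1*5) = -2 + 3*(1 - 5) = -2 + 3*(-4) = -2 - 12 = -14)
(-67 + 100)*m = (-67 + 100)*(-14) = 33*(-14) = -462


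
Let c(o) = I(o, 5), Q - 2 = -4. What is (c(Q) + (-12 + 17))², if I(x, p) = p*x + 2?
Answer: 9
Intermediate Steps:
I(x, p) = 2 + p*x
Q = -2 (Q = 2 - 4 = -2)
c(o) = 2 + 5*o
(c(Q) + (-12 + 17))² = ((2 + 5*(-2)) + (-12 + 17))² = ((2 - 10) + 5)² = (-8 + 5)² = (-3)² = 9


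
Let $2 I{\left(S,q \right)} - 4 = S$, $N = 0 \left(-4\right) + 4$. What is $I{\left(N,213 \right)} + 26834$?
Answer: $26838$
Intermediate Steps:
$N = 4$ ($N = 0 + 4 = 4$)
$I{\left(S,q \right)} = 2 + \frac{S}{2}$
$I{\left(N,213 \right)} + 26834 = \left(2 + \frac{1}{2} \cdot 4\right) + 26834 = \left(2 + 2\right) + 26834 = 4 + 26834 = 26838$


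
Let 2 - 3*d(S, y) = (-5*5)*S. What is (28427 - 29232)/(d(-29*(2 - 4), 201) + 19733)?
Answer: -35/879 ≈ -0.039818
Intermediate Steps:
d(S, y) = 2/3 + 25*S/3 (d(S, y) = 2/3 - (-5*5)*S/3 = 2/3 - (-25)*S/3 = 2/3 + 25*S/3)
(28427 - 29232)/(d(-29*(2 - 4), 201) + 19733) = (28427 - 29232)/((2/3 + 25*(-29*(2 - 4))/3) + 19733) = -805/((2/3 + 25*(-29*(-2))/3) + 19733) = -805/((2/3 + (25/3)*58) + 19733) = -805/((2/3 + 1450/3) + 19733) = -805/(484 + 19733) = -805/20217 = -805*1/20217 = -35/879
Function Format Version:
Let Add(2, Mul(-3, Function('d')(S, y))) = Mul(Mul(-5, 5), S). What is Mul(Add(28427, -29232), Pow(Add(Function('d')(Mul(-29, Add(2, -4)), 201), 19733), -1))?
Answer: Rational(-35, 879) ≈ -0.039818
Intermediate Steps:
Function('d')(S, y) = Add(Rational(2, 3), Mul(Rational(25, 3), S)) (Function('d')(S, y) = Add(Rational(2, 3), Mul(Rational(-1, 3), Mul(Mul(-5, 5), S))) = Add(Rational(2, 3), Mul(Rational(-1, 3), Mul(-25, S))) = Add(Rational(2, 3), Mul(Rational(25, 3), S)))
Mul(Add(28427, -29232), Pow(Add(Function('d')(Mul(-29, Add(2, -4)), 201), 19733), -1)) = Mul(Add(28427, -29232), Pow(Add(Add(Rational(2, 3), Mul(Rational(25, 3), Mul(-29, Add(2, -4)))), 19733), -1)) = Mul(-805, Pow(Add(Add(Rational(2, 3), Mul(Rational(25, 3), Mul(-29, -2))), 19733), -1)) = Mul(-805, Pow(Add(Add(Rational(2, 3), Mul(Rational(25, 3), 58)), 19733), -1)) = Mul(-805, Pow(Add(Add(Rational(2, 3), Rational(1450, 3)), 19733), -1)) = Mul(-805, Pow(Add(484, 19733), -1)) = Mul(-805, Pow(20217, -1)) = Mul(-805, Rational(1, 20217)) = Rational(-35, 879)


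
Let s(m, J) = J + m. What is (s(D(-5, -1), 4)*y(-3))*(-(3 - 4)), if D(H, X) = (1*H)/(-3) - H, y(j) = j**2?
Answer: 96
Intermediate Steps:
D(H, X) = -4*H/3 (D(H, X) = H*(-1/3) - H = -H/3 - H = -4*H/3)
(s(D(-5, -1), 4)*y(-3))*(-(3 - 4)) = ((4 - 4/3*(-5))*(-3)**2)*(-(3 - 4)) = ((4 + 20/3)*9)*(-1*(-1)) = ((32/3)*9)*1 = 96*1 = 96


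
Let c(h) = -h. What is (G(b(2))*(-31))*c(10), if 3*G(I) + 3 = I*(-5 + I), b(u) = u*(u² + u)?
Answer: 8370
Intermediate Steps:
b(u) = u*(u + u²)
G(I) = -1 + I*(-5 + I)/3 (G(I) = -1 + (I*(-5 + I))/3 = -1 + I*(-5 + I)/3)
(G(b(2))*(-31))*c(10) = ((-1 - 5*2²*(1 + 2)/3 + (2²*(1 + 2))²/3)*(-31))*(-1*10) = ((-1 - 20*3/3 + (4*3)²/3)*(-31))*(-10) = ((-1 - 5/3*12 + (⅓)*12²)*(-31))*(-10) = ((-1 - 20 + (⅓)*144)*(-31))*(-10) = ((-1 - 20 + 48)*(-31))*(-10) = (27*(-31))*(-10) = -837*(-10) = 8370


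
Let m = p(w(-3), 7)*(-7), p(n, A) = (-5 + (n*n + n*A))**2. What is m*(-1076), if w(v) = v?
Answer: 2176748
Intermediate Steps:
p(n, A) = (-5 + n**2 + A*n)**2 (p(n, A) = (-5 + (n**2 + A*n))**2 = (-5 + n**2 + A*n)**2)
m = -2023 (m = (-5 + (-3)**2 + 7*(-3))**2*(-7) = (-5 + 9 - 21)**2*(-7) = (-17)**2*(-7) = 289*(-7) = -2023)
m*(-1076) = -2023*(-1076) = 2176748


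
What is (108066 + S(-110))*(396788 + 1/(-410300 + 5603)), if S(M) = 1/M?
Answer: 381768626312594573/8903334 ≈ 4.2879e+10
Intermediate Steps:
(108066 + S(-110))*(396788 + 1/(-410300 + 5603)) = (108066 + 1/(-110))*(396788 + 1/(-410300 + 5603)) = (108066 - 1/110)*(396788 + 1/(-404697)) = 11887259*(396788 - 1/404697)/110 = (11887259/110)*(160578913235/404697) = 381768626312594573/8903334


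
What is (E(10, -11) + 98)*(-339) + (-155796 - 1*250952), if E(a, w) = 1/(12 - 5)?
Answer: -3080129/7 ≈ -4.4002e+5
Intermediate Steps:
E(a, w) = ⅐ (E(a, w) = 1/7 = ⅐)
(E(10, -11) + 98)*(-339) + (-155796 - 1*250952) = (⅐ + 98)*(-339) + (-155796 - 1*250952) = (687/7)*(-339) + (-155796 - 250952) = -232893/7 - 406748 = -3080129/7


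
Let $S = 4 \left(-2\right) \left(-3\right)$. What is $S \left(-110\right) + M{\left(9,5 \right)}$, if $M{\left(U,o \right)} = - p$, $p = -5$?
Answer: $-2635$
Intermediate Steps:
$M{\left(U,o \right)} = 5$ ($M{\left(U,o \right)} = \left(-1\right) \left(-5\right) = 5$)
$S = 24$ ($S = \left(-8\right) \left(-3\right) = 24$)
$S \left(-110\right) + M{\left(9,5 \right)} = 24 \left(-110\right) + 5 = -2640 + 5 = -2635$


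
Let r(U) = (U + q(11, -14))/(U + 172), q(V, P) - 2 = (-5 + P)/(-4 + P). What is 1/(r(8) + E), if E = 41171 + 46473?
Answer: 3240/283966759 ≈ 1.1410e-5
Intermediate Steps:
q(V, P) = 2 + (-5 + P)/(-4 + P)
r(U) = (55/18 + U)/(172 + U) (r(U) = (U + (-13 + 3*(-14))/(-4 - 14))/(U + 172) = (U + (-13 - 42)/(-18))/(172 + U) = (U - 1/18*(-55))/(172 + U) = (U + 55/18)/(172 + U) = (55/18 + U)/(172 + U))
E = 87644
1/(r(8) + E) = 1/((55/18 + 8)/(172 + 8) + 87644) = 1/((199/18)/180 + 87644) = 1/((1/180)*(199/18) + 87644) = 1/(199/3240 + 87644) = 1/(283966759/3240) = 3240/283966759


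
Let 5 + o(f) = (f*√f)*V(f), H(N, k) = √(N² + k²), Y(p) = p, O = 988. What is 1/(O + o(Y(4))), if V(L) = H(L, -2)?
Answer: 983/965009 - 16*√5/965009 ≈ 0.00098157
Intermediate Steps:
V(L) = √(4 + L²) (V(L) = √(L² + (-2)²) = √(L² + 4) = √(4 + L²))
o(f) = -5 + f^(3/2)*√(4 + f²) (o(f) = -5 + (f*√f)*√(4 + f²) = -5 + f^(3/2)*√(4 + f²))
1/(O + o(Y(4))) = 1/(988 + (-5 + 4^(3/2)*√(4 + 4²))) = 1/(988 + (-5 + 8*√(4 + 16))) = 1/(988 + (-5 + 8*√20)) = 1/(988 + (-5 + 8*(2*√5))) = 1/(988 + (-5 + 16*√5)) = 1/(983 + 16*√5)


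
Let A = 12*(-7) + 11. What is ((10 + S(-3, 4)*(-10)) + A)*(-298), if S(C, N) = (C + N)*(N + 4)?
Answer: 42614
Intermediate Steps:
S(C, N) = (4 + N)*(C + N) (S(C, N) = (C + N)*(4 + N) = (4 + N)*(C + N))
A = -73 (A = -84 + 11 = -73)
((10 + S(-3, 4)*(-10)) + A)*(-298) = ((10 + (4² + 4*(-3) + 4*4 - 3*4)*(-10)) - 73)*(-298) = ((10 + (16 - 12 + 16 - 12)*(-10)) - 73)*(-298) = ((10 + 8*(-10)) - 73)*(-298) = ((10 - 80) - 73)*(-298) = (-70 - 73)*(-298) = -143*(-298) = 42614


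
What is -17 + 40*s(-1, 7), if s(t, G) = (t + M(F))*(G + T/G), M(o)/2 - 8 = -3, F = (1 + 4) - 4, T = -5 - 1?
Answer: 15361/7 ≈ 2194.4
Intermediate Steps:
T = -6
F = 1 (F = 5 - 4 = 1)
M(o) = 10 (M(o) = 16 + 2*(-3) = 16 - 6 = 10)
s(t, G) = (10 + t)*(G - 6/G) (s(t, G) = (t + 10)*(G - 6/G) = (10 + t)*(G - 6/G))
-17 + 40*s(-1, 7) = -17 + 40*((-60 - 6*(-1) + 7²*(10 - 1))/7) = -17 + 40*((-60 + 6 + 49*9)/7) = -17 + 40*((-60 + 6 + 441)/7) = -17 + 40*((⅐)*387) = -17 + 40*(387/7) = -17 + 15480/7 = 15361/7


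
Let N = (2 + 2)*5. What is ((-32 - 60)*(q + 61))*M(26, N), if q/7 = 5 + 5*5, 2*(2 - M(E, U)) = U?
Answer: 199456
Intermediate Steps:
N = 20 (N = 4*5 = 20)
M(E, U) = 2 - U/2
q = 210 (q = 7*(5 + 5*5) = 7*(5 + 25) = 7*30 = 210)
((-32 - 60)*(q + 61))*M(26, N) = ((-32 - 60)*(210 + 61))*(2 - ½*20) = (-92*271)*(2 - 10) = -24932*(-8) = 199456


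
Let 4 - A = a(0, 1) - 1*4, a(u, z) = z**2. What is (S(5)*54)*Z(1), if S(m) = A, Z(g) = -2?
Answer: -756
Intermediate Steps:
A = 7 (A = 4 - (1**2 - 1*4) = 4 - (1 - 4) = 4 - 1*(-3) = 4 + 3 = 7)
S(m) = 7
(S(5)*54)*Z(1) = (7*54)*(-2) = 378*(-2) = -756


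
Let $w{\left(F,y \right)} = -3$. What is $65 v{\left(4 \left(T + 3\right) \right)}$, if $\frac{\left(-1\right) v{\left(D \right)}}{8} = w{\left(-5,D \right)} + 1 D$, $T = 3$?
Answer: $-10920$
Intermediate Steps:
$v{\left(D \right)} = 24 - 8 D$ ($v{\left(D \right)} = - 8 \left(-3 + 1 D\right) = - 8 \left(-3 + D\right) = 24 - 8 D$)
$65 v{\left(4 \left(T + 3\right) \right)} = 65 \left(24 - 8 \cdot 4 \left(3 + 3\right)\right) = 65 \left(24 - 8 \cdot 4 \cdot 6\right) = 65 \left(24 - 192\right) = 65 \left(-168\right) = -10920$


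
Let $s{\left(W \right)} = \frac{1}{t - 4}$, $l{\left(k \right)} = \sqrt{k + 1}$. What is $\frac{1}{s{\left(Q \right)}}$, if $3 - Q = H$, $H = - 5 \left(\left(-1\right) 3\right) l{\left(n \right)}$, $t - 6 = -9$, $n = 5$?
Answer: $-7$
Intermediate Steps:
$t = -3$ ($t = 6 - 9 = -3$)
$l{\left(k \right)} = \sqrt{1 + k}$
$H = 15 \sqrt{6}$ ($H = - 5 \left(\left(-1\right) 3\right) \sqrt{1 + 5} = \left(-5\right) \left(-3\right) \sqrt{6} = 15 \sqrt{6} \approx 36.742$)
$Q = 3 - 15 \sqrt{6} \approx -33.742$
$s{\left(W \right)} = - \frac{1}{7}$ ($s{\left(W \right)} = \frac{1}{-3 - 4} = \frac{1}{-7} = - \frac{1}{7}$)
$\frac{1}{s{\left(Q \right)}} = \frac{1}{- \frac{1}{7}} = -7$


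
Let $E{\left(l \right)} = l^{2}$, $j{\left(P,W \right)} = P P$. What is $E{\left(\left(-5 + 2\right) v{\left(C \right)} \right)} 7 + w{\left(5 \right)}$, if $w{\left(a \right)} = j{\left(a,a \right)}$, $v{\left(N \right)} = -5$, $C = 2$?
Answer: $1600$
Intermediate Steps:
$j{\left(P,W \right)} = P^{2}$
$w{\left(a \right)} = a^{2}$
$E{\left(\left(-5 + 2\right) v{\left(C \right)} \right)} 7 + w{\left(5 \right)} = \left(\left(-5 + 2\right) \left(-5\right)\right)^{2} \cdot 7 + 5^{2} = \left(\left(-3\right) \left(-5\right)\right)^{2} \cdot 7 + 25 = 15^{2} \cdot 7 + 25 = 225 \cdot 7 + 25 = 1575 + 25 = 1600$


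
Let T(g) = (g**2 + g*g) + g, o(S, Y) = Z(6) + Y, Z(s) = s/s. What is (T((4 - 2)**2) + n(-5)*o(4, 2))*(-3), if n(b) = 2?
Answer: -126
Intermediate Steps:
Z(s) = 1
o(S, Y) = 1 + Y
T(g) = g + 2*g**2 (T(g) = (g**2 + g**2) + g = 2*g**2 + g = g + 2*g**2)
(T((4 - 2)**2) + n(-5)*o(4, 2))*(-3) = ((4 - 2)**2*(1 + 2*(4 - 2)**2) + 2*(1 + 2))*(-3) = (2**2*(1 + 2*2**2) + 2*3)*(-3) = (4*(1 + 2*4) + 6)*(-3) = (4*(1 + 8) + 6)*(-3) = (4*9 + 6)*(-3) = (36 + 6)*(-3) = 42*(-3) = -126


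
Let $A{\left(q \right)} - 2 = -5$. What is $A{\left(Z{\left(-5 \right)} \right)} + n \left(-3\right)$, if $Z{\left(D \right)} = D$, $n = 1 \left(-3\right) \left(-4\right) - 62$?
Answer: $147$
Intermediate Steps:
$n = -50$ ($n = \left(-3\right) \left(-4\right) - 62 = 12 - 62 = -50$)
$A{\left(q \right)} = -3$ ($A{\left(q \right)} = 2 - 5 = -3$)
$A{\left(Z{\left(-5 \right)} \right)} + n \left(-3\right) = -3 - -150 = -3 + 150 = 147$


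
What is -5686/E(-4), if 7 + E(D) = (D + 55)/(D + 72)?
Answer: 22744/25 ≈ 909.76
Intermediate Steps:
E(D) = -7 + (55 + D)/(72 + D) (E(D) = -7 + (D + 55)/(D + 72) = -7 + (55 + D)/(72 + D))
-5686/E(-4) = -5686*(72 - 4)/(-449 - 6*(-4)) = -5686*68/(-449 + 24) = -5686/((1/68)*(-425)) = -5686/(-25/4) = -5686*(-4/25) = 22744/25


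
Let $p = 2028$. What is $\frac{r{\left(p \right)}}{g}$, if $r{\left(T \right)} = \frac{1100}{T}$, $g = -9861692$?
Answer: $- \frac{275}{4999877844} \approx -5.5001 \cdot 10^{-8}$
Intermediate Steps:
$\frac{r{\left(p \right)}}{g} = \frac{1100 \cdot \frac{1}{2028}}{-9861692} = 1100 \cdot \frac{1}{2028} \left(- \frac{1}{9861692}\right) = \frac{275}{507} \left(- \frac{1}{9861692}\right) = - \frac{275}{4999877844}$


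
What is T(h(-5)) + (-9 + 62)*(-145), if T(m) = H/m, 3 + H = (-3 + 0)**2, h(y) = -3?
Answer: -7687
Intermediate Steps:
H = 6 (H = -3 + (-3 + 0)**2 = -3 + (-3)**2 = -3 + 9 = 6)
T(m) = 6/m
T(h(-5)) + (-9 + 62)*(-145) = 6/(-3) + (-9 + 62)*(-145) = 6*(-1/3) + 53*(-145) = -2 - 7685 = -7687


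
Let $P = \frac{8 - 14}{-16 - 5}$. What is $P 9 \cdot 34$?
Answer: $\frac{612}{7} \approx 87.429$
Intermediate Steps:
$P = \frac{2}{7}$ ($P = - \frac{6}{-21} = \left(-6\right) \left(- \frac{1}{21}\right) = \frac{2}{7} \approx 0.28571$)
$P 9 \cdot 34 = \frac{2}{7} \cdot 9 \cdot 34 = \frac{18}{7} \cdot 34 = \frac{612}{7}$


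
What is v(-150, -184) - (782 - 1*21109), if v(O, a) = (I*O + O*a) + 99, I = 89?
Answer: 34676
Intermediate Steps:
v(O, a) = 99 + 89*O + O*a (v(O, a) = (89*O + O*a) + 99 = 99 + 89*O + O*a)
v(-150, -184) - (782 - 1*21109) = (99 + 89*(-150) - 150*(-184)) - (782 - 1*21109) = (99 - 13350 + 27600) - (782 - 21109) = 14349 - 1*(-20327) = 14349 + 20327 = 34676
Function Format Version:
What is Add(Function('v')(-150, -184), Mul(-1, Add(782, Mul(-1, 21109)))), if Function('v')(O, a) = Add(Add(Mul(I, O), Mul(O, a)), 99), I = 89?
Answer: 34676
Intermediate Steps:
Function('v')(O, a) = Add(99, Mul(89, O), Mul(O, a)) (Function('v')(O, a) = Add(Add(Mul(89, O), Mul(O, a)), 99) = Add(99, Mul(89, O), Mul(O, a)))
Add(Function('v')(-150, -184), Mul(-1, Add(782, Mul(-1, 21109)))) = Add(Add(99, Mul(89, -150), Mul(-150, -184)), Mul(-1, Add(782, Mul(-1, 21109)))) = Add(Add(99, -13350, 27600), Mul(-1, Add(782, -21109))) = Add(14349, Mul(-1, -20327)) = Add(14349, 20327) = 34676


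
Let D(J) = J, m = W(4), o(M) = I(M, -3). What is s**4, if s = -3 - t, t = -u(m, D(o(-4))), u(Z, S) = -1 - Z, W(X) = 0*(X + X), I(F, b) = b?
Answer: 256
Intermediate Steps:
W(X) = 0 (W(X) = 0*(2*X) = 0)
o(M) = -3
m = 0
t = 1 (t = -(-1 - 1*0) = -(-1 + 0) = -1*(-1) = 1)
s = -4 (s = -3 - 1*1 = -3 - 1 = -4)
s**4 = (-4)**4 = 256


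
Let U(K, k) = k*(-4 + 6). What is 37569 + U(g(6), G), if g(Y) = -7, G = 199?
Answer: 37967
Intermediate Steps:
U(K, k) = 2*k (U(K, k) = k*2 = 2*k)
37569 + U(g(6), G) = 37569 + 2*199 = 37569 + 398 = 37967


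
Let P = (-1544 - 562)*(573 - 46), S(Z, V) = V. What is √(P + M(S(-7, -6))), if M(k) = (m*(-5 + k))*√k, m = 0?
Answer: 9*I*√13702 ≈ 1053.5*I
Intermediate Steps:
P = -1109862 (P = -2106*527 = -1109862)
M(k) = 0 (M(k) = (0*(-5 + k))*√k = 0*√k = 0)
√(P + M(S(-7, -6))) = √(-1109862 + 0) = √(-1109862) = 9*I*√13702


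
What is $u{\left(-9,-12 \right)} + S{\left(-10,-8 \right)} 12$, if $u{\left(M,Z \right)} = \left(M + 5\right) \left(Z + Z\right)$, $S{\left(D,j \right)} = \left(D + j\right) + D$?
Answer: $-240$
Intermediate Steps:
$S{\left(D,j \right)} = j + 2 D$
$u{\left(M,Z \right)} = 2 Z \left(5 + M\right)$ ($u{\left(M,Z \right)} = \left(5 + M\right) 2 Z = 2 Z \left(5 + M\right)$)
$u{\left(-9,-12 \right)} + S{\left(-10,-8 \right)} 12 = 2 \left(-12\right) \left(5 - 9\right) + \left(-8 + 2 \left(-10\right)\right) 12 = 2 \left(-12\right) \left(-4\right) + \left(-8 - 20\right) 12 = 96 - 336 = -240$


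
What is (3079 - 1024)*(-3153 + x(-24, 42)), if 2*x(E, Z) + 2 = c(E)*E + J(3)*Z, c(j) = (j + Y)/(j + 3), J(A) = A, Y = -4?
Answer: -6384885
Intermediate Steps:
c(j) = (-4 + j)/(3 + j) (c(j) = (j - 4)/(j + 3) = (-4 + j)/(3 + j))
x(E, Z) = -1 + 3*Z/2 + E*(-4 + E)/(2*(3 + E)) (x(E, Z) = -1 + (((-4 + E)/(3 + E))*E + 3*Z)/2 = -1 + (E*(-4 + E)/(3 + E) + 3*Z)/2 = -1 + (3*Z + E*(-4 + E)/(3 + E))/2 = -1 + (3*Z/2 + E*(-4 + E)/(2*(3 + E))) = -1 + 3*Z/2 + E*(-4 + E)/(2*(3 + E)))
(3079 - 1024)*(-3153 + x(-24, 42)) = (3079 - 1024)*(-3153 + (-24*(-4 - 24) + (-2 + 3*42)*(3 - 24))/(2*(3 - 24))) = 2055*(-3153 + (1/2)*(-24*(-28) + (-2 + 126)*(-21))/(-21)) = 2055*(-3153 + (1/2)*(-1/21)*(672 + 124*(-21))) = 2055*(-3153 + (1/2)*(-1/21)*(672 - 2604)) = 2055*(-3153 + (1/2)*(-1/21)*(-1932)) = 2055*(-3153 + 46) = 2055*(-3107) = -6384885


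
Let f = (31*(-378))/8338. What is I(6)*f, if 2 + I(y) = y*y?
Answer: -199206/4169 ≈ -47.783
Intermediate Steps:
I(y) = -2 + y**2 (I(y) = -2 + y*y = -2 + y**2)
f = -5859/4169 (f = -11718*1/8338 = -5859/4169 ≈ -1.4054)
I(6)*f = (-2 + 6**2)*(-5859/4169) = (-2 + 36)*(-5859/4169) = 34*(-5859/4169) = -199206/4169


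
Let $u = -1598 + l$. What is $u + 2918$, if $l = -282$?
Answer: $1038$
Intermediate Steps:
$u = -1880$ ($u = -1598 - 282 = -1880$)
$u + 2918 = -1880 + 2918 = 1038$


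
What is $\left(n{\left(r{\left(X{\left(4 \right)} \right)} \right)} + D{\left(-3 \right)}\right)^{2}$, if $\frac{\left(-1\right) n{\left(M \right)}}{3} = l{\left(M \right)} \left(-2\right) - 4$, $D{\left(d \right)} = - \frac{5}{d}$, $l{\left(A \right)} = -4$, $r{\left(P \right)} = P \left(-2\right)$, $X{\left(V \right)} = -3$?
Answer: $\frac{961}{9} \approx 106.78$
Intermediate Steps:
$r{\left(P \right)} = - 2 P$
$n{\left(M \right)} = -12$ ($n{\left(M \right)} = - 3 \left(\left(-4\right) \left(-2\right) - 4\right) = - 3 \left(8 - 4\right) = \left(-3\right) 4 = -12$)
$\left(n{\left(r{\left(X{\left(4 \right)} \right)} \right)} + D{\left(-3 \right)}\right)^{2} = \left(-12 - \frac{5}{-3}\right)^{2} = \left(-12 - - \frac{5}{3}\right)^{2} = \left(-12 + \frac{5}{3}\right)^{2} = \left(- \frac{31}{3}\right)^{2} = \frac{961}{9}$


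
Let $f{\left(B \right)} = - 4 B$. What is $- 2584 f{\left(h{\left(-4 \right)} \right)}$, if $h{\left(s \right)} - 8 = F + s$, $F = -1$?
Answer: $31008$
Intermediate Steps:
$h{\left(s \right)} = 7 + s$ ($h{\left(s \right)} = 8 + \left(-1 + s\right) = 7 + s$)
$- 2584 f{\left(h{\left(-4 \right)} \right)} = - 2584 \left(- 4 \left(7 - 4\right)\right) = - 2584 \left(\left(-4\right) 3\right) = \left(-2584\right) \left(-12\right) = 31008$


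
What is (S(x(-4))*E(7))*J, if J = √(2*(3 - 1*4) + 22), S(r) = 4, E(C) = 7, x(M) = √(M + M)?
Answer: 56*√5 ≈ 125.22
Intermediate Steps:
x(M) = √2*√M (x(M) = √(2*M) = √2*√M)
J = 2*√5 (J = √(2*(3 - 4) + 22) = √(2*(-1) + 22) = √(-2 + 22) = √20 = 2*√5 ≈ 4.4721)
(S(x(-4))*E(7))*J = (4*7)*(2*√5) = 28*(2*√5) = 56*√5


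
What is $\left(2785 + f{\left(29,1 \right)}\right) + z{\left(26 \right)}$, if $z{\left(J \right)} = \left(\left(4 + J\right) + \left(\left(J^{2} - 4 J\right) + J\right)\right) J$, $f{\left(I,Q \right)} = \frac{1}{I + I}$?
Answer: $\frac{1108555}{58} \approx 19113.0$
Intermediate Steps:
$f{\left(I,Q \right)} = \frac{1}{2 I}$
$z{\left(J \right)} = J \left(4 + J^{2} - 2 J\right)$ ($z{\left(J \right)} = \left(\left(4 + J\right) + \left(J^{2} - 3 J\right)\right) J = \left(4 + J^{2} - 2 J\right) J = J \left(4 + J^{2} - 2 J\right)$)
$\left(2785 + f{\left(29,1 \right)}\right) + z{\left(26 \right)} = \left(2785 + \frac{1}{2 \cdot 29}\right) + 26 \left(4 + 26^{2} - 52\right) = \left(2785 + \frac{1}{2} \cdot \frac{1}{29}\right) + 26 \left(4 + 676 - 52\right) = \left(2785 + \frac{1}{58}\right) + 26 \cdot 628 = \frac{161531}{58} + 16328 = \frac{1108555}{58}$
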